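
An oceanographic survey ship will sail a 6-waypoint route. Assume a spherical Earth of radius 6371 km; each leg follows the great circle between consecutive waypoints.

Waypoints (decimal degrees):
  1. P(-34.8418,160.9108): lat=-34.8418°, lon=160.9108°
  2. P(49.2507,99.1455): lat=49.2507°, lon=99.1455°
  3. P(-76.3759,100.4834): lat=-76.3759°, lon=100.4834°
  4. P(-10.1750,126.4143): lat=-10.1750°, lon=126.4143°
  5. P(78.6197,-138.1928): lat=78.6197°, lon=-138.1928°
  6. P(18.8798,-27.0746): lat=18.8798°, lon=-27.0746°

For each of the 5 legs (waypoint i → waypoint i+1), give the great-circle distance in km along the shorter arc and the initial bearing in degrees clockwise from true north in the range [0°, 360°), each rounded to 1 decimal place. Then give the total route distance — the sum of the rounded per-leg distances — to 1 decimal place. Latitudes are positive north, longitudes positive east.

Leg 1: φ1=-0.6081041, φ2=0.8595869, Δφ=1.4676910, Δλ=-1.0780078 rad; a=sin²(Δφ/2)+cosφ1·cosφ2·sin²(Δλ/2)=0.5896818269; c=2·atan2(√a, √(1-a))=1.751135904; dist=6371·c=11156.487 ≈ 11156.5 km; running total=11156.5 km
Leg 1 bearing: y=sinΔλ·cosφ2=-0.57508435, x=cosφ1·sinφ2-sinφ1·cosφ2·cosΔλ=0.79818962; θ=atan2(y, x)=-35.7722° <0 so +360° → 324.2278° ≈ 324.2°
Leg 2: φ1=0.8595869, φ2=-1.3330109, Δφ=-2.1925978, Δλ=0.0233508 rad; a=sin²(Δφ/2)+cosφ1·cosφ2·sin²(Δλ/2)=0.7912711560; c=2·atan2(√a, √(1-a))=2.192649368; dist=6371·c=13969.369 ≈ 13969.4 km; running total=25125.9 km
Leg 2 bearing: y=sinΔλ·cosφ2=0.00549979, x=cosφ1·sinφ2-sinφ1·cosφ2·cosΔλ=-0.81278177; θ=atan2(y, x)=179.6123° ≈ 179.6°
Leg 3: φ1=-1.3330109, φ2=-0.1775873, Δφ=1.1554237, Δλ=0.4525796 rad; a=sin²(Δφ/2)+cosφ1·cosφ2·sin²(Δλ/2)=0.3099054429; c=2·atan2(√a, √(1-a))=1.180795571; dist=6371·c=7522.849 ≈ 7522.8 km; running total=32648.7 km
Leg 3 bearing: y=sinΔλ·cosφ2=0.43040956, x=cosφ1·sinφ2-sinφ1·cosφ2·cosΔλ=0.81865979; θ=atan2(y, x)=27.7331° ≈ 27.7°
Leg 4: φ1=-0.1775873, φ2=1.3721726, Δφ=1.5497599, Δλ=-4.6182651 rad; a=sin²(Δφ/2)+cosφ1·cosφ2·sin²(Δλ/2)=0.5957177767; c=2·atan2(√a, √(1-a))=1.763420869; dist=6371·c=11234.754 ≈ 11234.8 km; running total=43883.5 km
Leg 4 bearing: y=sinΔλ·cosφ2=0.19644687, x=cosφ1·sinφ2-sinφ1·cosφ2·cosΔλ=0.96164497; θ=atan2(y, x)=11.5456° ≈ 11.5°
Leg 5: φ1=1.3721726, φ2=0.3295147, Δφ=-1.0426579, Δλ=1.9393784 rad; a=sin²(Δφ/2)+cosφ1·cosφ2·sin²(Δλ/2)=0.3750232027; c=2·atan2(√a, √(1-a))=1.318163999; dist=6371·c=8398.023 ≈ 8398.0 km; running total=52281.5 km
Leg 5 bearing: y=sinΔλ·cosφ2=0.88265192, x=cosφ1·sinφ2-sinφ1·cosφ2·cosΔλ=0.39805626; θ=atan2(y, x)=65.7257° ≈ 65.7°

Leg 1: dist=11156.5 km, bearing=324.2°
Leg 2: dist=13969.4 km, bearing=179.6°
Leg 3: dist=7522.8 km, bearing=27.7°
Leg 4: dist=11234.8 km, bearing=11.5°
Leg 5: dist=8398.0 km, bearing=65.7°
Total: 52281.5 km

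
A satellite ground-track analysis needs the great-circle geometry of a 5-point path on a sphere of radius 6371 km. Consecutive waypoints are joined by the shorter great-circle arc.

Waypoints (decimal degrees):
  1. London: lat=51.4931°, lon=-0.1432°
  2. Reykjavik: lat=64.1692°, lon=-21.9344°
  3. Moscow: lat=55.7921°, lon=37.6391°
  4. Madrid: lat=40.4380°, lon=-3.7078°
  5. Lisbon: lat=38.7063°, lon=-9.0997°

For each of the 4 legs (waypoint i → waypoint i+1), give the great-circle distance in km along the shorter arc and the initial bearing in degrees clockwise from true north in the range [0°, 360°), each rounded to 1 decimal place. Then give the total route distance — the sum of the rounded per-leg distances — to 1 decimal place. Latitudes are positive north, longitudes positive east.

Leg 1: φ1=0.8987241, φ2=1.1199638, Δφ=0.2212397, Δλ=-0.3803282 rad; a=sin²(Δφ/2)+cosφ1·cosφ2·sin²(Δλ/2)=0.0218793664; c=2·atan2(√a, √(1-a))=0.296923047; dist=6371·c=1891.697 ≈ 1891.7 km; running total=1891.7 km
Leg 1 bearing: y=sinΔλ·cosφ2=-0.16174840, x=cosφ1·sinφ2-sinφ1·cosφ2·cosΔλ=0.24380339; θ=atan2(y, x)=-33.5618° <0 so +360° → 326.4382° ≈ 326.4°
Leg 2: φ1=1.1199638, φ2=0.9737558, Δφ=-0.1462080, Δλ=1.0397537 rad; a=sin²(Δφ/2)+cosφ1·cosφ2·sin²(Δλ/2)=0.0657862809; c=2·atan2(√a, √(1-a))=0.518774533; dist=6371·c=3305.113 ≈ 3305.1 km; running total=5196.8 km
Leg 2 bearing: y=sinΔλ·cosφ2=0.48477132, x=cosφ1·sinφ2-sinφ1·cosφ2·cosΔλ=0.10406994; θ=atan2(y, x)=77.8837° ≈ 77.9°
Leg 3: φ1=0.9737558, φ2=0.7057762, Δφ=-0.2679796, Δλ=-0.7216395 rad; a=sin²(Δφ/2)+cosφ1·cosφ2·sin²(Δλ/2)=0.0711779037; c=2·atan2(√a, √(1-a))=0.540125418; dist=6371·c=3441.139 ≈ 3441.1 km; running total=8637.9 km
Leg 3 bearing: y=sinΔλ·cosφ2=-0.50280062, x=cosφ1·sinφ2-sinφ1·cosφ2·cosΔλ=-0.10787945; θ=atan2(y, x)=-102.1096° <0 so +360° → 257.8904° ≈ 257.9°
Leg 4: φ1=0.7057762, φ2=0.6755524, Δφ=-0.0302239, Δλ=-0.0941064 rad; a=sin²(Δφ/2)+cosφ1·cosφ2·sin²(Δλ/2)=0.0015423679; c=2·atan2(√a, √(1-a))=0.078566189; dist=6371·c=500.545 ≈ 500.5 km; running total=9138.4 km
Leg 4 bearing: y=sinΔλ·cosφ2=-0.07332869, x=cosφ1·sinφ2-sinφ1·cosφ2·cosΔλ=-0.02797963; θ=atan2(y, x)=-110.8851° <0 so +360° → 249.1149° ≈ 249.1°

Leg 1: dist=1891.7 km, bearing=326.4°
Leg 2: dist=3305.1 km, bearing=77.9°
Leg 3: dist=3441.1 km, bearing=257.9°
Leg 4: dist=500.5 km, bearing=249.1°
Total: 9138.4 km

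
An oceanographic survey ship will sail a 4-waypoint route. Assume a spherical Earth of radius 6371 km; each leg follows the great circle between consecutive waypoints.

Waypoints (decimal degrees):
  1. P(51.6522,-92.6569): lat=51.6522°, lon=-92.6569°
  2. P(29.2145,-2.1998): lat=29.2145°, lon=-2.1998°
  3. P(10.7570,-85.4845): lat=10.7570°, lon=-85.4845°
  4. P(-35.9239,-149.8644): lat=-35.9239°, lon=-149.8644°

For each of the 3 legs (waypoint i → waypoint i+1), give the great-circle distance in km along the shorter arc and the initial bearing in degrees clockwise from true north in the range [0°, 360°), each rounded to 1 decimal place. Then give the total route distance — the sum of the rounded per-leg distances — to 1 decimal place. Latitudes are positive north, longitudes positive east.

Leg 1: dist=7534.7 km, bearing=70.5°
Leg 2: dist=8780.8 km, bearing=276.2°
Leg 3: dist=8499.5 km, bearing=228.7°
Total: 24815.0 km

Leg 1: φ1=0.9015010, φ2=0.5098892, Δφ=-0.3916117, Δλ=1.5787742 rad; a=sin²(Δφ/2)+cosφ1·cosφ2·sin²(Δλ/2)=0.3107692541; c=2·atan2(√a, √(1-a))=1.182662740; dist=6371·c=7534.744 ≈ 7534.7 km; running total=7534.7 km
Leg 1 bearing: y=sinΔλ·cosφ2=0.87277081, x=cosφ1·sinφ2-sinφ1·cosφ2·cosΔλ=0.30828236; θ=atan2(y, x)=70.5456° ≈ 70.5°
Leg 2: φ1=0.5098892, φ2=0.1877451, Δφ=-0.3221441, Δλ=-1.4535922 rad; a=sin²(Δφ/2)+cosφ1·cosφ2·sin²(Δλ/2)=0.4043173002; c=2·atan2(√a, √(1-a))=1.378243259; dist=6371·c=8780.788 ≈ 8780.8 km; running total=16315.5 km
Leg 2 bearing: y=sinΔλ·cosφ2=-0.97568762, x=cosφ1·sinφ2-sinφ1·cosφ2·cosΔλ=0.10683144; θ=atan2(y, x)=-83.7514° <0 so +360° → 276.2486° ≈ 276.2°
Leg 3: φ1=0.1877451, φ2=-0.6269903, Δφ=-0.8147354, Δλ=-1.1236412 rad; a=sin²(Δφ/2)+cosφ1·cosφ2·sin²(Δλ/2)=0.3827505909; c=2·atan2(√a, √(1-a))=1.334093348; dist=6371·c=8499.509 ≈ 8499.5 km; running total=24815.0 km
Leg 3 bearing: y=sinΔλ·cosφ2=-0.73017846, x=cosφ1·sinφ2-sinφ1·cosφ2·cosΔλ=-0.64175519; θ=atan2(y, x)=-131.3123° <0 so +360° → 228.6877° ≈ 228.7°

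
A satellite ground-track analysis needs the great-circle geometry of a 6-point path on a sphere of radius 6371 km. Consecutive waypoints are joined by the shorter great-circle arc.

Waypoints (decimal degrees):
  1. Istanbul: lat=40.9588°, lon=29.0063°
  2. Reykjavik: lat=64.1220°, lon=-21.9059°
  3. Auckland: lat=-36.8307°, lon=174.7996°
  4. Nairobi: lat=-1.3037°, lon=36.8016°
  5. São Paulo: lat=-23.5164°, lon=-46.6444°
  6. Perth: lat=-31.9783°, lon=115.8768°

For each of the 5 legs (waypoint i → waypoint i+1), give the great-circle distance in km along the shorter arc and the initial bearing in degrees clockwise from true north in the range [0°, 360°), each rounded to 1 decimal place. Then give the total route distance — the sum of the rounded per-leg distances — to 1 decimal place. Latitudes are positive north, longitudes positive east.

Leg 1: φ1=0.7148659, φ2=1.1191400, Δφ=0.4042741, Δλ=-0.8885855 rad; a=sin²(Δφ/2)+cosφ1·cosφ2·sin²(Δλ/2)=0.1011984419; c=2·atan2(√a, √(1-a))=0.647485343; dist=6371·c=4125.129 ≈ 4125.1 km; running total=4125.1 km
Leg 1 bearing: y=sinΔλ·cosφ2=-0.33876899, x=cosφ1·sinφ2-sinφ1·cosφ2·cosΔλ=0.49906397; θ=atan2(y, x)=-34.1690° <0 so +360° → 325.8310° ≈ 325.8°
Leg 2: φ1=1.1191400, φ2=-0.6428170, Δφ=-1.7619570, Δλ=3.4331586 rad; a=sin²(Δφ/2)+cosφ1·cosφ2·sin²(Δλ/2)=0.9369713812; c=2·atan2(√a, √(1-a))=2.634052614; dist=6371·c=16781.549 ≈ 16781.5 km; running total=20906.6 km
Leg 2 bearing: y=sinΔλ·cosφ2=-0.23007991, x=cosφ1·sinφ2-sinφ1·cosφ2·cosΔλ=0.42812064; θ=atan2(y, x)=-28.2544° <0 so +360° → 331.7456° ≈ 331.7°
Leg 3: φ1=-0.6428170, φ2=-0.0227539, Δφ=0.6200631, Δλ=-2.4085195 rad; a=sin²(Δφ/2)+cosφ1·cosφ2·sin²(Δλ/2)=0.7905047095; c=2·atan2(√a, √(1-a))=2.190764699; dist=6371·c=13957.362 ≈ 13957.4 km; running total=34864.0 km
Leg 3 bearing: y=sinΔλ·cosφ2=-0.66898333, x=cosφ1·sinφ2-sinφ1·cosφ2·cosΔλ=-0.46356160; θ=atan2(y, x)=-124.7194° <0 so +360° → 235.2806° ≈ 235.3°
Leg 4: φ1=-0.0227539, φ2=-0.4104386, Δφ=-0.3876848, Δλ=-1.4564074 rad; a=sin²(Δφ/2)+cosφ1·cosφ2·sin²(Δλ/2)=0.4431445005; c=2·atan2(√a, √(1-a))=1.456838840; dist=6371·c=9281.520 ≈ 9281.5 km; running total=44145.5 km
Leg 4 bearing: y=sinΔλ·cosφ2=-0.91095341, x=cosφ1·sinφ2-sinφ1·cosφ2·cosΔλ=-0.39652705; θ=atan2(y, x)=-113.5229° <0 so +360° → 246.4771° ≈ 246.5°
Leg 5: φ1=-0.4104386, φ2=-0.5581266, Δφ=-0.1476880, Δλ=2.8365300 rad; a=sin²(Δφ/2)+cosφ1·cosφ2·sin²(Δλ/2)=0.7652850430; c=2·atan2(√a, √(1-a))=2.130069307; dist=6371·c=13570.672 ≈ 13570.7 km; running total=57716.2 km
Leg 5 bearing: y=sinΔλ·cosφ2=0.25477396, x=cosφ1·sinφ2-sinφ1·cosφ2·cosΔλ=-0.80844642; θ=atan2(y, x)=162.5083° ≈ 162.5°

Leg 1: dist=4125.1 km, bearing=325.8°
Leg 2: dist=16781.5 km, bearing=331.7°
Leg 3: dist=13957.4 km, bearing=235.3°
Leg 4: dist=9281.5 km, bearing=246.5°
Leg 5: dist=13570.7 km, bearing=162.5°
Total: 57716.2 km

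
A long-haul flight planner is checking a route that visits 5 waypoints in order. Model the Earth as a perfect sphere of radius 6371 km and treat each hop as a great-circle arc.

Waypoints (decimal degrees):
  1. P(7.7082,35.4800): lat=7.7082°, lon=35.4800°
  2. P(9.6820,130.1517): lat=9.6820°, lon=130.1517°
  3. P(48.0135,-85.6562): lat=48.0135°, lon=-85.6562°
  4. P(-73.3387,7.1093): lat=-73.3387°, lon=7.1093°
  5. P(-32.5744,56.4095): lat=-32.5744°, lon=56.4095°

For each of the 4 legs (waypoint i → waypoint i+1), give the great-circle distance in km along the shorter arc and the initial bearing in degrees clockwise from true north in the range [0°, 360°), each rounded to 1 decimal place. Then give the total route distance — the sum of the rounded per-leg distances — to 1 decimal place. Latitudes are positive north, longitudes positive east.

Leg 1: dist=10370.9 km, bearing=79.8°
Leg 2: dist=12697.4 km, bearing=25.4°
Leg 3: dist=15141.0 km, bearing=155.6°
Leg 4: dist=5301.1 km, bearing=59.8°
Total: 43510.4 km

Leg 1: φ1=0.1345335, φ2=0.1689828, Δφ=0.0344493, Δλ=1.6523329 rad; a=sin²(Δφ/2)+cosφ1·cosφ2·sin²(Δλ/2)=0.5285015333; c=2·atan2(√a, √(1-a))=1.627830309; dist=6371·c=10370.907 ≈ 10370.9 km; running total=10370.9 km
Leg 1 bearing: y=sinΔλ·cosφ2=0.98248141, x=cosφ1·sinφ2-sinφ1·cosφ2·cosΔλ=0.17742865; θ=atan2(y, x)=79.7632° ≈ 79.8°
Leg 2: φ1=0.1689828, φ2=0.8379937, Δφ=0.6690109, Δλ=-3.7665584 rad; a=sin²(Δφ/2)+cosφ1·cosφ2·sin²(Δλ/2)=0.7048879507; c=2·atan2(√a, √(1-a))=1.993004703; dist=6371·c=12697.433 ≈ 12697.4 km; running total=23068.3 km
Leg 2 bearing: y=sinΔλ·cosφ2=0.39138545, x=cosφ1·sinφ2-sinφ1·cosφ2·cosΔλ=0.82395457; θ=atan2(y, x)=25.4081° ≈ 25.4°
Leg 3: φ1=0.8379937, φ2=-1.2800018, Δφ=-2.1179954, Δλ=1.6190634 rad; a=sin²(Δφ/2)+cosφ1·cosφ2·sin²(Δλ/2)=0.8606749468; c=2·atan2(√a, √(1-a))=2.376545778; dist=6371·c=15140.973 ≈ 15141.0 km; running total=38209.3 km
Leg 3 bearing: y=sinΔλ·cosφ2=0.28637959, x=cosφ1·sinφ2-sinφ1·cosφ2·cosΔλ=-0.63058787; θ=atan2(y, x)=155.5750° ≈ 155.6°
Leg 4: φ1=-1.2800018, φ2=-0.5685305, Δφ=0.7114713, Δλ=0.8604508 rad; a=sin²(Δφ/2)+cosφ1·cosφ2·sin²(Δλ/2)=0.1633278060; c=2·atan2(√a, √(1-a))=0.832073259; dist=6371·c=5301.139 ≈ 5301.1 km; running total=43510.4 km
Leg 4 bearing: y=sinΔλ·cosφ2=0.63887645, x=cosφ1·sinφ2-sinφ1·cosφ2·cosΔλ=0.37208094; θ=atan2(y, x)=59.7835° ≈ 59.8°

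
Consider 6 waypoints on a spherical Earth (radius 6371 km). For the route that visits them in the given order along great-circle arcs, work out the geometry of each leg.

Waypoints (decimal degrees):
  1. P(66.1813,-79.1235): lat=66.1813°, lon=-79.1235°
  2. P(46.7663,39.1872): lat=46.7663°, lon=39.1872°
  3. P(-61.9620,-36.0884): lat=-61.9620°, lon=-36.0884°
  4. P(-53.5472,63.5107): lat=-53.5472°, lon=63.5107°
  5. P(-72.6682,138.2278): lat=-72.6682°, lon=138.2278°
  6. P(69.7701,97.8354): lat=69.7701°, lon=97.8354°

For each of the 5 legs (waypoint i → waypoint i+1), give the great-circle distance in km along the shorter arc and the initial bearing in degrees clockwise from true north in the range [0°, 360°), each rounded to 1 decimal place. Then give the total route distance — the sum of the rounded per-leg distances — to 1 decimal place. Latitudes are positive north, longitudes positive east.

Leg 1: φ1=1.1550816, φ2=0.8162259, Δφ=-0.3388557, Δλ=2.0649113 rad; a=sin²(Δφ/2)+cosφ1·cosφ2·sin²(Δλ/2)=0.2323384627; c=2·atan2(√a, √(1-a))=1.005906130; dist=6371·c=6408.628 ≈ 6408.6 km; running total=6408.6 km
Leg 1 bearing: y=sinΔλ·cosφ2=0.60304498, x=cosφ1·sinφ2-sinφ1·cosφ2·cosΔλ=0.59141014; θ=atan2(y, x)=45.5581° ≈ 45.6°
Leg 2: φ1=0.8162259, φ2=-1.0814409, Δφ=-1.8976668, Δλ=-1.3138071 rad; a=sin²(Δφ/2)+cosφ1·cosφ2·sin²(Δλ/2)=0.7806107352; c=2·atan2(√a, √(1-a))=2.166657191; dist=6371·c=13803.773 ≈ 13803.8 km; running total=20212.4 km
Leg 2 bearing: y=sinΔλ·cosφ2=-0.45462019, x=cosφ1·sinφ2-sinφ1·cosφ2·cosΔλ=-0.69162919; θ=atan2(y, x)=-146.6824° <0 so +360° → 213.3176° ≈ 213.3°
Leg 3: φ1=-1.0814409, φ2=-0.9345749, Δφ=0.1468660, Δλ=1.7383322 rad; a=sin²(Δφ/2)+cosφ1·cosφ2·sin²(Δλ/2)=0.1683135519; c=2·atan2(√a, √(1-a))=0.845479043; dist=6371·c=5386.547 ≈ 5386.5 km; running total=25598.9 km
Leg 3 bearing: y=sinΔλ·cosφ2=0.58584133, x=cosφ1·sinφ2-sinφ1·cosφ2·cosΔλ=-0.46553876; θ=atan2(y, x)=128.4724° ≈ 128.5°
Leg 4: φ1=-0.9345749, φ2=-1.2682994, Δφ=-0.3337244, Δλ=1.3040594 rad; a=sin²(Δφ/2)+cosφ1·cosφ2·sin²(Δλ/2)=0.0927594281; c=2·atan2(√a, √(1-a))=0.618961981; dist=6371·c=3943.407 ≈ 3943.4 km; running total=29542.3 km
Leg 4 bearing: y=sinΔλ·cosφ2=0.28736967, x=cosφ1·sinφ2-sinφ1·cosφ2·cosΔλ=-0.50402296; θ=atan2(y, x)=150.3103° ≈ 150.3°
Leg 5: φ1=-1.2682994, φ2=1.2177180, Δφ=2.4860173, Δλ=-0.7049804 rad; a=sin²(Δφ/2)+cosφ1·cosφ2·sin²(Δλ/2)=0.9086264253; c=2·atan2(√a, √(1-a))=2.527424058; dist=6371·c=16102.219 ≈ 16102.2 km; running total=45644.5 km
Leg 5 bearing: y=sinΔλ·cosφ2=-0.22407709, x=cosφ1·sinφ2-sinφ1·cosφ2·cosΔλ=0.53093054; θ=atan2(y, x)=-22.8820° <0 so +360° → 337.1180° ≈ 337.1°

Leg 1: dist=6408.6 km, bearing=45.6°
Leg 2: dist=13803.8 km, bearing=213.3°
Leg 3: dist=5386.5 km, bearing=128.5°
Leg 4: dist=3943.4 km, bearing=150.3°
Leg 5: dist=16102.2 km, bearing=337.1°
Total: 45644.5 km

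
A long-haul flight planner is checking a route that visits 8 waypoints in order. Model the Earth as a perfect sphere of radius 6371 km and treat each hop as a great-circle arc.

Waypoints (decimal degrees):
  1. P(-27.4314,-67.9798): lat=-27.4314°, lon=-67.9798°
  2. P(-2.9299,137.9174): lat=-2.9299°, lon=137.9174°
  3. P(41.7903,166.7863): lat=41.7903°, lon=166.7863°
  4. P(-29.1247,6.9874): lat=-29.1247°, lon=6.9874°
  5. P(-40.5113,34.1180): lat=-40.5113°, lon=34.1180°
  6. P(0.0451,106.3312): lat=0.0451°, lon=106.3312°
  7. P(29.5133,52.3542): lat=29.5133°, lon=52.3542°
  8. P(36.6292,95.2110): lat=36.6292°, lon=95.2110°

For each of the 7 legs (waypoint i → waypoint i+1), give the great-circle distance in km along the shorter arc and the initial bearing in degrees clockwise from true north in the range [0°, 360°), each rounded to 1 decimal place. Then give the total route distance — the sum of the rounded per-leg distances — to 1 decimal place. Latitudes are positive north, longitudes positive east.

Leg 1: dist=15645.1 km, bearing=223.5°
Leg 2: dist=5763.1 km, bearing=27.3°
Leg 3: dist=17716.2 km, bearing=301.3°
Leg 4: dist=2765.8 km, bearing=124.5°
Leg 5: dist=8517.6 km, bearing=78.2°
Leg 6: dist=6581.7 km, bearing=305.0°
Leg 7: dist=4037.0 km, bearing=67.2°
Total: 61026.5 km

Leg 1: φ1=-0.4787682, φ2=-0.0511364, Δφ=0.4276318, Δλ=3.5935841 rad; a=sin²(Δφ/2)+cosφ1·cosφ2·sin²(Δλ/2)=0.8869209597; c=2·atan2(√a, √(1-a))=2.455680957; dist=6371·c=15645.143 ≈ 15645.1 km; running total=15645.1 km
Leg 1 bearing: y=sinΔλ·cosφ2=-0.43618691, x=cosφ1·sinφ2-sinφ1·cosφ2·cosΔλ=-0.45924903; θ=atan2(y, x)=-136.4753° <0 so +360° → 223.5247° ≈ 223.5°
Leg 2: φ1=-0.0511364, φ2=0.7293783, Δφ=0.7805147, Δλ=0.5038574 rad; a=sin²(Δφ/2)+cosφ1·cosφ2·sin²(Δλ/2)=0.1909921026; c=2·atan2(√a, √(1-a))=0.904580037; dist=6371·c=5763.079 ≈ 5763.1 km; running total=21408.2 km
Leg 2 bearing: y=sinΔλ·cosφ2=0.35997559, x=cosφ1·sinφ2-sinφ1·cosφ2·cosΔλ=0.69890919; θ=atan2(y, x)=27.2509° ≈ 27.3°
Leg 3: φ1=0.7293783, φ2=-0.5083219, Δφ=-1.2377002, Δλ=-2.7890169 rad; a=sin²(Δφ/2)+cosφ1·cosφ2·sin²(Δλ/2)=0.9678007082; c=2·atan2(√a, √(1-a))=2.780755014; dist=6371·c=17716.190 ≈ 17716.2 km; running total=39124.4 km
Leg 3 bearing: y=sinΔλ·cosφ2=-0.30165529, x=cosφ1·sinφ2-sinφ1·cosφ2·cosΔλ=0.18345047; θ=atan2(y, x)=-58.6943° <0 so +360° → 301.3057° ≈ 301.3°
Leg 4: φ1=-0.5083219, φ2=-0.7070556, Δφ=-0.1987337, Δλ=0.4735183 rad; a=sin²(Δφ/2)+cosφ1·cosφ2·sin²(Δλ/2)=0.0463797414; c=2·atan2(√a, √(1-a))=0.434120036; dist=6371·c=2765.779 ≈ 2765.8 km; running total=41890.2 km
Leg 4 bearing: y=sinΔλ·cosφ2=0.34670212, x=cosφ1·sinφ2-sinφ1·cosφ2·cosΔλ=-0.23814340; θ=atan2(y, x)=124.4845° ≈ 124.5°
Leg 5: φ1=-0.7070556, φ2=0.0007871, Δφ=0.7078427, Δλ=1.2603581 rad; a=sin²(Δφ/2)+cosφ1·cosφ2·sin²(Δλ/2)=0.3841324008; c=2·atan2(√a, √(1-a))=1.336935268; dist=6371·c=8517.615 ≈ 8517.6 km; running total=50407.8 km
Leg 5 bearing: y=sinΔλ·cosφ2=0.95219950, x=cosφ1·sinφ2-sinφ1·cosφ2·cosΔλ=0.19903495; θ=atan2(y, x)=78.1937° ≈ 78.2°
Leg 6: φ1=0.0007871, φ2=0.5151043, Δφ=0.5143171, Δλ=-0.9420764 rad; a=sin²(Δφ/2)+cosφ1·cosφ2·sin²(Δλ/2)=0.2439073858; c=2·atan2(√a, √(1-a))=1.033069170; dist=6371·c=6581.684 ≈ 6581.7 km; running total=56989.5 km
Leg 6 bearing: y=sinΔλ·cosφ2=-0.70383466, x=cosφ1·sinφ2-sinφ1·cosφ2·cosΔλ=0.49222257; θ=atan2(y, x)=-55.0332° <0 so +360° → 304.9668° ≈ 305.0°
Leg 7: φ1=0.5151043, φ2=0.6393001, Δφ=0.1241959, Δλ=0.7479923 rad; a=sin²(Δφ/2)+cosφ1·cosφ2·sin²(Δλ/2)=0.0970654569; c=2·atan2(√a, √(1-a))=0.633654503; dist=6371·c=4037.013 ≈ 4037.0 km; running total=61026.5 km
Leg 7 bearing: y=sinΔλ·cosφ2=0.54584429, x=cosφ1·sinφ2-sinφ1·cosφ2·cosΔλ=0.22941016; θ=atan2(y, x)=67.2037° ≈ 67.2°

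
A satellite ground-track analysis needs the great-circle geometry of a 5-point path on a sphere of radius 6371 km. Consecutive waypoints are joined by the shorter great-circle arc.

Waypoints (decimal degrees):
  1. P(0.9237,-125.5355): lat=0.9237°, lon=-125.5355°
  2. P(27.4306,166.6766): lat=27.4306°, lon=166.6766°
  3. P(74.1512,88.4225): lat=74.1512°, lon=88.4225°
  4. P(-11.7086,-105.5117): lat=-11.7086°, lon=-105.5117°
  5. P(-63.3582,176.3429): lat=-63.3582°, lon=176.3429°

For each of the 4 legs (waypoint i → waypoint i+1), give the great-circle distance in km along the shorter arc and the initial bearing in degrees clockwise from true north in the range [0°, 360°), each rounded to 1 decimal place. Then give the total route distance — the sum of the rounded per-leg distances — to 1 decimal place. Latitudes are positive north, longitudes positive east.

Leg 1: φ1=0.0161216, φ2=0.4787543, Δφ=0.4626327, Δλ=5.1000633 rad; a=sin²(Δφ/2)+cosφ1·cosφ2·sin²(Δλ/2)=0.3285418161; c=2·atan2(√a, √(1-a))=1.220776569; dist=6371·c=7777.568 ≈ 7777.6 km; running total=7777.6 km
Leg 1 bearing: y=sinΔλ·cosφ2=-0.82170363, x=cosφ1·sinφ2-sinφ1·cosφ2·cosΔλ=0.45520491; θ=atan2(y, x)=-61.0146° <0 so +360° → 298.9854° ≈ 299.0°
Leg 2: φ1=0.4787543, φ2=1.2941826, Δφ=0.8154283, Δλ=-1.3657917 rad; a=sin²(Δφ/2)+cosφ1·cosφ2·sin²(Δλ/2)=0.2537467762; c=2·atan2(√a, √(1-a))=1.055828961; dist=6371·c=6726.686 ≈ 6726.7 km; running total=14504.3 km
Leg 2 bearing: y=sinΔλ·cosφ2=-0.26738099, x=cosφ1·sinφ2-sinφ1·cosφ2·cosΔλ=0.82821785; θ=atan2(y, x)=-17.8921° <0 so +360° → 342.1079° ≈ 342.1°
Leg 3: φ1=1.2941826, φ2=-0.2043536, Δφ=-1.4985362, Δλ=-3.3847903 rad; a=sin²(Δφ/2)+cosφ1·cosφ2·sin²(Δλ/2)=0.7273838497; c=2·atan2(√a, √(1-a))=2.042907690; dist=6371·c=13015.365 ≈ 13015.4 km; running total=27519.7 km
Leg 3 bearing: y=sinΔλ·cosφ2=0.23579679, x=cosφ1·sinφ2-sinφ1·cosφ2·cosΔλ=0.85882840; θ=atan2(y, x)=15.3526° ≈ 15.4°
Leg 4: φ1=-0.2043536, φ2=-1.1058092, Δφ=-0.9014556, Δλ=4.9192908 rad; a=sin²(Δφ/2)+cosφ1·cosφ2·sin²(Δλ/2)=0.3642059733; c=2·atan2(√a, √(1-a))=1.295753605; dist=6371·c=8255.246 ≈ 8255.2 km; running total=35774.9 km
Leg 4 bearing: y=sinΔλ·cosφ2=-0.43884761, x=cosφ1·sinφ2-sinφ1·cosφ2·cosΔλ=-0.85653529; θ=atan2(y, x)=-152.8716° <0 so +360° → 207.1284° ≈ 207.1°

Leg 1: dist=7777.6 km, bearing=299.0°
Leg 2: dist=6726.7 km, bearing=342.1°
Leg 3: dist=13015.4 km, bearing=15.4°
Leg 4: dist=8255.2 km, bearing=207.1°
Total: 35774.9 km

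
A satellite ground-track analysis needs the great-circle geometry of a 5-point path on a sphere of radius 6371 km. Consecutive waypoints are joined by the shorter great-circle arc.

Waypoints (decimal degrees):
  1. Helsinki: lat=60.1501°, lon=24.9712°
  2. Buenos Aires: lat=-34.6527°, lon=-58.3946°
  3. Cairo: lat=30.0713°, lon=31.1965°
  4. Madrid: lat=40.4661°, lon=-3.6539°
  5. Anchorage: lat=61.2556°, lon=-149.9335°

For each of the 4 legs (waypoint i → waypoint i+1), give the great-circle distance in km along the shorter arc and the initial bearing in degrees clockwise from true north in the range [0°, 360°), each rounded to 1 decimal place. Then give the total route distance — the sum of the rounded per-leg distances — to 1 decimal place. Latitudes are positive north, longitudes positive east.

Leg 1: φ1=1.0498173, φ2=-0.6048037, Δφ=-1.6546210, Δλ=-1.4550077 rad; a=sin²(Δφ/2)+cosφ1·cosφ2·sin²(Δλ/2)=0.7229315725; c=2·atan2(√a, √(1-a))=2.032934655; dist=6371·c=12951.827 ≈ 12951.8 km; running total=12951.8 km
Leg 1 bearing: y=sinΔλ·cosφ2=-0.81710549, x=cosφ1·sinφ2-sinφ1·cosφ2·cosΔλ=-0.36543765; θ=atan2(y, x)=-114.0958° <0 so +360° → 245.9042° ≈ 245.9°
Leg 2: φ1=-0.6048037, φ2=0.5248432, Δφ=1.1296469, Δλ=1.5636597 rad; a=sin²(Δφ/2)+cosφ1·cosφ2·sin²(Δλ/2)=0.6399161932; c=2·atan2(√a, √(1-a))=1.854415843; dist=6371·c=11814.483 ≈ 11814.5 km; running total=24766.3 km
Leg 2 bearing: y=sinΔλ·cosφ2=0.86538049, x=cosφ1·sinφ2-sinφ1·cosφ2·cosΔλ=0.41570476; θ=atan2(y, x)=64.3417° ≈ 64.3°
Leg 3: φ1=0.5248432, φ2=0.7062667, Δφ=0.1814235, Δλ=-0.6082542 rad; a=sin²(Δφ/2)+cosφ1·cosφ2·sin²(Δλ/2)=0.0672481998; c=2·atan2(√a, √(1-a))=0.524641441; dist=6371·c=3342.491 ≈ 3342.5 km; running total=28108.8 km
Leg 3 bearing: y=sinΔλ·cosφ2=-0.43474259, x=cosφ1·sinφ2-sinφ1·cosφ2·cosΔλ=0.24880192; θ=atan2(y, x)=-60.2176° <0 so +360° → 299.7824° ≈ 299.8°
Leg 4: φ1=0.7062667, φ2=1.0691119, Δφ=0.3628452, Δλ=-2.5530606 rad; a=sin²(Δφ/2)+cosφ1·cosφ2·sin²(Δλ/2)=0.3676436163; c=2·atan2(√a, √(1-a))=1.302890275; dist=6371·c=8300.714 ≈ 8300.7 km; running total=36409.5 km
Leg 4 bearing: y=sinΔλ·cosφ2=-0.26696883, x=cosφ1·sinφ2-sinφ1·cosφ2·cosΔλ=0.92663628; θ=atan2(y, x)=-16.0720° <0 so +360° → 343.9280° ≈ 343.9°

Leg 1: dist=12951.8 km, bearing=245.9°
Leg 2: dist=11814.5 km, bearing=64.3°
Leg 3: dist=3342.5 km, bearing=299.8°
Leg 4: dist=8300.7 km, bearing=343.9°
Total: 36409.5 km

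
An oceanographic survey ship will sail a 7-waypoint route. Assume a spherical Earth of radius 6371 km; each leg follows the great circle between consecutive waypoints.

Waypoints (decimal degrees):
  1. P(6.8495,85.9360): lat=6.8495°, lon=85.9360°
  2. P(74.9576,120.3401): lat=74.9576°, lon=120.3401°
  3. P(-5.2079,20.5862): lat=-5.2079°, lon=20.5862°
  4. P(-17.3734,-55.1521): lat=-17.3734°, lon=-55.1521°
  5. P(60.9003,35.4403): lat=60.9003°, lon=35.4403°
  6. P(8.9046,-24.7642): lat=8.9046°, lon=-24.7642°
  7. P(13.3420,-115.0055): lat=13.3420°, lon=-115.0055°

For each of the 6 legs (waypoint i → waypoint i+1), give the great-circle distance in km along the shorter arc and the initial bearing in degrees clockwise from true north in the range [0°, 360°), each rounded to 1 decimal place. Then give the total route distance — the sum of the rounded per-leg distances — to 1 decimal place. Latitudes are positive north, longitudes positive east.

Leg 1: φ1=0.1195463, φ2=1.3082569, Δφ=1.1887106, Δλ=0.6004648 rad; a=sin²(Δφ/2)+cosφ1·cosφ2·sin²(Δλ/2)=0.3361094078; c=2·atan2(√a, √(1-a))=1.236842277; dist=6371·c=7879.922 ≈ 7879.9 km; running total=7879.9 km
Leg 1 bearing: y=sinΔλ·cosφ2=0.14664334, x=cosφ1·sinφ2-sinφ1·cosφ2·cosΔλ=0.93330339; θ=atan2(y, x)=8.9295° ≈ 8.9°
Leg 2: φ1=1.3082569, φ2=-0.0908950, Δφ=-1.3991519, Δλ=-1.7410340 rad; a=sin²(Δφ/2)+cosφ1·cosφ2·sin²(Δλ/2)=0.5657236958; c=2·atan2(√a, √(1-a))=1.702625226; dist=6371·c=10847.425 ≈ 10847.4 km; running total=18727.3 km
Leg 2 bearing: y=sinΔλ·cosφ2=-0.98147610, x=cosφ1·sinφ2-sinφ1·cosφ2·cosΔλ=0.13937811; θ=atan2(y, x)=-81.9175° <0 so +360° → 278.0825° ≈ 278.1°
Leg 3: φ1=-0.0908950, φ2=-0.3032230, Δφ=-0.2123280, Δλ=-1.3218827 rad; a=sin²(Δφ/2)+cosφ1·cosφ2·sin²(Δλ/2)=0.3693772249; c=2·atan2(√a, √(1-a))=1.306483987; dist=6371·c=8323.609 ≈ 8323.6 km; running total=27050.9 km
Leg 3 bearing: y=sinΔλ·cosφ2=-0.92496569, x=cosφ1·sinφ2-sinφ1·cosφ2·cosΔλ=-0.27602397; θ=atan2(y, x)=-106.6159° <0 so +360° → 253.3841° ≈ 253.4°
Leg 4: φ1=-0.3032230, φ2=1.0629108, Δφ=1.3661338, Δλ=1.5811357 rad; a=sin²(Δφ/2)+cosφ1·cosφ2·sin²(Δλ/2)=0.6328530147; c=2·atan2(√a, √(1-a))=1.839732530; dist=6371·c=11720.936 ≈ 11720.9 km; running total=38771.8 km
Leg 4 bearing: y=sinΔλ·cosφ2=0.48630481, x=cosφ1·sinφ2-sinφ1·cosφ2·cosΔλ=0.83241092; θ=atan2(y, x)=30.2940° ≈ 30.3°
Leg 5: φ1=1.0629108, φ2=0.1554146, Δφ=-0.9074962, Δλ=-1.0507667 rad; a=sin²(Δφ/2)+cosφ1·cosφ2·sin²(Δλ/2)=0.3130003449; c=2·atan2(√a, √(1-a))=1.187478781; dist=6371·c=7565.427 ≈ 7565.4 km; running total=46337.2 km
Leg 5 bearing: y=sinΔλ·cosφ2=-0.85734522, x=cosφ1·sinφ2-sinφ1·cosφ2·cosΔλ=-0.35367173; θ=atan2(y, x)=-112.4171° <0 so +360° → 247.5829° ≈ 247.6°
Leg 6: φ1=0.1554146, φ2=0.2328618, Δφ=0.0774472, Δλ=-1.5750078 rad; a=sin²(Δφ/2)+cosφ1·cosφ2·sin²(Δλ/2)=0.4841643329; c=2·atan2(√a, √(1-a))=1.539119695; dist=6371·c=9805.732 ≈ 9805.7 km; running total=56142.9 km
Leg 6 bearing: y=sinΔλ·cosφ2=-0.97300135, x=cosφ1·sinφ2-sinφ1·cosφ2·cosΔλ=0.22861606; θ=atan2(y, x)=-76.7776° <0 so +360° → 283.2224° ≈ 283.2°

Leg 1: dist=7879.9 km, bearing=8.9°
Leg 2: dist=10847.4 km, bearing=278.1°
Leg 3: dist=8323.6 km, bearing=253.4°
Leg 4: dist=11720.9 km, bearing=30.3°
Leg 5: dist=7565.4 km, bearing=247.6°
Leg 6: dist=9805.7 km, bearing=283.2°
Total: 56142.9 km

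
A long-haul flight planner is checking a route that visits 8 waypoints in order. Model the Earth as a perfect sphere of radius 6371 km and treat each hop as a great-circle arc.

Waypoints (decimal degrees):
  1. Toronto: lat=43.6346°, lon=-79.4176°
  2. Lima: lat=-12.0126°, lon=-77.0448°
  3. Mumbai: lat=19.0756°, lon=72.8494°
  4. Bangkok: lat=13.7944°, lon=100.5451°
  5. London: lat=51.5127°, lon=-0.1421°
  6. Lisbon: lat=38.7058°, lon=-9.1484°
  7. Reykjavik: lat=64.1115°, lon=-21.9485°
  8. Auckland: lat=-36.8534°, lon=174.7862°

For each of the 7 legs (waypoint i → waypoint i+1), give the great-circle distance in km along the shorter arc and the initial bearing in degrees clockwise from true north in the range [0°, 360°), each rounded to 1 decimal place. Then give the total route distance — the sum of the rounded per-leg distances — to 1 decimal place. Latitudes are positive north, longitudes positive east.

Leg 1: dist=6192.4 km, bearing=177.2°
Leg 2: dist=16700.8 km, bearing=72.5°
Leg 3: dist=3008.0 km, bearing=97.0°
Leg 4: dist=9532.1 km, bearing=322.2°
Leg 5: dist=1587.0 km, bearing=209.7°
Leg 6: dist=2948.2 km, bearing=347.5°
Leg 7: dist=16784.3 km, bearing=331.7°
Total: 56752.8 km

Leg 1: φ1=0.7615674, φ2=-0.2096594, Δφ=-0.9712269, Δλ=0.0414132 rad; a=sin²(Δφ/2)+cosφ1·cosφ2·sin²(Δλ/2)=0.2181599369; c=2·atan2(√a, √(1-a))=0.971961870; dist=6371·c=6192.369 ≈ 6192.4 km; running total=6192.4 km
Leg 1 bearing: y=sinΔλ·cosφ2=0.04049472, x=cosφ1·sinφ2-sinφ1·cosφ2·cosΔλ=-0.82499994; θ=atan2(y, x)=177.1899° ≈ 177.2°
Leg 2: φ1=-0.2096594, φ2=0.3329320, Δφ=0.5425914, Δλ=2.6161473 rad; a=sin²(Δφ/2)+cosφ1·cosφ2·sin²(Δλ/2)=0.9338558005; c=2·atan2(√a, √(1-a))=2.621376186; dist=6371·c=16700.788 ≈ 16700.8 km; running total=22893.2 km
Leg 2 bearing: y=sinΔλ·cosφ2=0.47405463, x=cosφ1·sinφ2-sinφ1·cosφ2·cosΔλ=0.14949509; θ=atan2(y, x)=72.4971° ≈ 72.5°
Leg 3: φ1=0.3329320, φ2=0.2407577, Δφ=-0.0921743, Δλ=0.4833812 rad; a=sin²(Δφ/2)+cosφ1·cosφ2·sin²(Δλ/2)=0.0547010734; c=2·atan2(√a, √(1-a))=0.472138280; dist=6371·c=3007.993 ≈ 3008.0 km; running total=25901.2 km
Leg 3 bearing: y=sinΔλ·cosφ2=0.45137035, x=cosφ1·sinφ2-sinφ1·cosφ2·cosΔλ=-0.05568010; θ=atan2(y, x)=97.0324° ≈ 97.0°
Leg 4: φ1=0.2407577, φ2=0.8990662, Δφ=0.6583085, Δλ=-1.7573232 rad; a=sin²(Δφ/2)+cosφ1·cosφ2·sin²(Δλ/2)=0.4627228867; c=2·atan2(√a, √(1-a))=1.496172861; dist=6371·c=9532.117 ≈ 9532.1 km; running total=35433.3 km
Leg 4 bearing: y=sinΔλ·cosφ2=-0.61154618, x=cosφ1·sinφ2-sinφ1·cosφ2·cosΔλ=0.78768835; θ=atan2(y, x)=-37.8251° <0 so +360° → 322.1749° ≈ 322.2°
Leg 5: φ1=0.8990662, φ2=0.6755436, Δφ=-0.2235226, Δλ=-0.1571896 rad; a=sin²(Δφ/2)+cosφ1·cosφ2·sin²(Δλ/2)=0.0154324518; c=2·atan2(√a, √(1-a))=0.249098363; dist=6371·c=1587.006 ≈ 1587.0 km; running total=37020.3 km
Leg 5 bearing: y=sinΔλ·cosφ2=-0.12216106, x=cosφ1·sinφ2-sinφ1·cosφ2·cosΔλ=-0.21413510; θ=atan2(y, x)=-150.2959° <0 so +360° → 209.7041° ≈ 209.7°
Leg 6: φ1=0.6755436, φ2=1.1189568, Δφ=0.4434131, Δλ=-0.2234039 rad; a=sin²(Δφ/2)+cosφ1·cosφ2·sin²(Δλ/2)=0.0525873739; c=2·atan2(√a, √(1-a))=0.462756723; dist=6371·c=2948.223 ≈ 2948.2 km; running total=39968.5 km
Leg 6 bearing: y=sinΔλ·cosφ2=-0.09673352, x=cosφ1·sinφ2-sinφ1·cosφ2·cosΔλ=0.43581004; θ=atan2(y, x)=-12.5146° <0 so +360° → 347.4854° ≈ 347.5°
Leg 7: φ1=1.1189568, φ2=-0.6432132, Δφ=-1.7621699, Δλ=3.4336683 rad; a=sin²(Δφ/2)+cosφ1·cosφ2·sin²(Δλ/2)=0.9370779410; c=2·atan2(√a, √(1-a))=2.634491279; dist=6371·c=16784.344 ≈ 16784.3 km; running total=56752.8 km
Leg 7 bearing: y=sinΔλ·cosφ2=-0.23040218, x=cosφ1·sinφ2-sinφ1·cosφ2·cosΔλ=0.42751179; θ=atan2(y, x)=-28.3219° <0 so +360° → 331.6781° ≈ 331.7°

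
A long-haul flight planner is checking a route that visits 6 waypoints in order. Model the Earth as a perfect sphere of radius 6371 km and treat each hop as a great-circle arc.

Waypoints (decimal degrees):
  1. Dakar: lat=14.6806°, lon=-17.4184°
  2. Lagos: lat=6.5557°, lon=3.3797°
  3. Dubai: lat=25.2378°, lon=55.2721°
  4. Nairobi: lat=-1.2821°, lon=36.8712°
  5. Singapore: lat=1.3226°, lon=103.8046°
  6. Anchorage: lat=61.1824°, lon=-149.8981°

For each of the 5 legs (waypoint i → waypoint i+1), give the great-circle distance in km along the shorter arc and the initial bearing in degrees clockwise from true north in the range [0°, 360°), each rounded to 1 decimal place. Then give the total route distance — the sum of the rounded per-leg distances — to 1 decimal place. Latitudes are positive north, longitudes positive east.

Leg 1: dist=2443.6 km, bearing=109.5°
Leg 2: dist=5881.8 km, bearing=63.2°
Leg 3: dist=3552.3 km, bearing=216.6°
Leg 4: dist=7447.6 km, bearing=88.0°
Leg 5: dist=10741.9 km, bearing=27.8°
Total: 30067.2 km

Leg 1: φ1=0.2562248, φ2=0.1144185, Δφ=-0.1418063, Δλ=0.3629953 rad; a=sin²(Δφ/2)+cosφ1·cosφ2·sin²(Δλ/2)=0.0363303652; c=2·atan2(√a, √(1-a))=0.383557347; dist=6371·c=2443.644 ≈ 2443.6 km; running total=2443.6 km
Leg 1 bearing: y=sinΔλ·cosφ2=0.35275424, x=cosφ1·sinφ2-sinφ1·cosφ2·cosΔλ=-0.12492528; θ=atan2(y, x)=109.5012° ≈ 109.5°
Leg 2: φ1=0.1144185, φ2=0.4404827, Δφ=0.3260642, Δλ=0.9056932 rad; a=sin²(Δφ/2)+cosφ1·cosφ2·sin²(Δλ/2)=0.1983697038; c=2·atan2(√a, √(1-a))=0.923213218; dist=6371·c=5881.791 ≈ 5881.8 km; running total=8325.4 km
Leg 2 bearing: y=sinΔλ·cosφ2=0.71174485, x=cosφ1·sinφ2-sinφ1·cosφ2·cosΔλ=0.35985542; θ=atan2(y, x)=63.1790° ≈ 63.2°
Leg 3: φ1=0.4404827, φ2=-0.0223769, Δφ=-0.4628596, Δλ=-0.3211563 rad; a=sin²(Δφ/2)+cosφ1·cosφ2·sin²(Δλ/2)=0.0757287848; c=2·atan2(√a, √(1-a))=0.557571815; dist=6371·c=3552.290 ≈ 3552.3 km; running total=11877.7 km
Leg 3 bearing: y=sinΔλ·cosφ2=-0.31558491, x=cosφ1·sinφ2-sinφ1·cosφ2·cosΔλ=-0.42471391; θ=atan2(y, x)=-143.3857° <0 so +360° → 216.6143° ≈ 216.6°
Leg 4: φ1=-0.0223769, φ2=0.0230837, Δφ=0.0454606, Δλ=1.1682082 rad; a=sin²(Δφ/2)+cosφ1·cosφ2·sin²(Δλ/2)=0.3044590238; c=2·atan2(√a, √(1-a))=1.168989447; dist=6371·c=7447.632 ≈ 7447.6 km; running total=19325.3 km
Leg 4 bearing: y=sinΔλ·cosφ2=0.91980493, x=cosφ1·sinφ2-sinφ1·cosφ2·cosΔλ=0.03184010; θ=atan2(y, x)=88.0174° ≈ 88.0°
Leg 5: φ1=0.0230837, φ2=1.0678343, Δφ=1.0447506, Δλ=-4.4279474 rad; a=sin²(Δφ/2)+cosφ1·cosφ2·sin²(Δλ/2)=0.5575033571; c=2·atan2(√a, √(1-a))=1.686058085; dist=6371·c=10741.876 ≈ 10741.9 km; running total=30067.2 km
Leg 5 bearing: y=sinΔλ·cosφ2=0.46265444, x=cosφ1·sinφ2-sinφ1·cosφ2·cosΔλ=0.87904740; θ=atan2(y, x)=27.7584° ≈ 27.8°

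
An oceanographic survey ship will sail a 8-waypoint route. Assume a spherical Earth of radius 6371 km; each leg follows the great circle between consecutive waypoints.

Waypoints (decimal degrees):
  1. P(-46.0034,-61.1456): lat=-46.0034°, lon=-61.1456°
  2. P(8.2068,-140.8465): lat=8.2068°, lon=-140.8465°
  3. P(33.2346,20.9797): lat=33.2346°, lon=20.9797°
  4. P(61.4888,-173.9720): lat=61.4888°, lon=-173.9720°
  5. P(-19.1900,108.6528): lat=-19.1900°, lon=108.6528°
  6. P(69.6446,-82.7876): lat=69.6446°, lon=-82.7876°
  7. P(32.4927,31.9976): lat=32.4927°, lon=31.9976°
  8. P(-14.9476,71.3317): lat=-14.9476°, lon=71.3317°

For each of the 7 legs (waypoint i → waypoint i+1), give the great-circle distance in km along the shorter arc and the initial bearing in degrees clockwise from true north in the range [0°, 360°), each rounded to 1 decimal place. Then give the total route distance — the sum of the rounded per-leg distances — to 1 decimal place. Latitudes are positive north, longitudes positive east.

Leg 1: dist=9878.7 km, bearing=283.1°
Leg 2: dist=15022.4 km, bearing=21.7°
Leg 3: dist=9395.9 km, bearing=7.1°
Leg 4: dist=11227.4 km, bearing=249.8°
Leg 5: dist=14351.1 km, bearing=5.1°
Leg 6: dist=7519.7 km, bearing=55.9°
Leg 7: dist=6732.2 km, bearing=135.3°
Total: 74127.4 km

Leg 1: φ1=-0.8029108, φ2=0.1432357, Δφ=0.9461465, Δλ=-1.3910431 rad; a=sin²(Δφ/2)+cosφ1·cosφ2·sin²(Δλ/2)=0.4898863690; c=2·atan2(√a, √(1-a))=1.550567685; dist=6371·c=9878.667 ≈ 9878.7 km; running total=9878.7 km
Leg 1 bearing: y=sinΔλ·cosφ2=-0.97381214, x=cosφ1·sinφ2-sinφ1·cosφ2·cosΔλ=0.22645258; θ=atan2(y, x)=-76.9090° <0 so +360° → 283.0910° ≈ 283.1°
Leg 2: φ1=0.1432357, φ2=0.5800532, Δφ=0.4368175, Δλ=2.8244000 rad; a=sin²(Δφ/2)+cosφ1·cosφ2·sin²(Δλ/2)=0.8541673299; c=2·atan2(√a, √(1-a))=2.357932484; dist=6371·c=15022.388 ≈ 15022.4 km; running total=24901.1 km
Leg 2 bearing: y=sinΔλ·cosφ2=0.26088401, x=cosφ1·sinφ2-sinφ1·cosφ2·cosΔλ=0.65589751; θ=atan2(y, x)=21.6902° ≈ 21.7°
Leg 3: φ1=0.5800532, φ2=1.0731820, Δφ=0.4931288, Δλ=-3.4025490 rad; a=sin²(Δφ/2)+cosφ1·cosφ2·sin²(Δλ/2)=0.4520685727; c=2·atan2(√a, √(1-a))=1.474786037; dist=6371·c=9395.862 ≈ 9395.9 km; running total=34297.0 km
Leg 3 bearing: y=sinΔλ·cosφ2=0.12315351, x=cosφ1·sinφ2-sinφ1·cosφ2·cosΔλ=0.98774669; θ=atan2(y, x)=7.1070° ≈ 7.1°
Leg 4: φ1=1.0731820, φ2=-0.3349287, Δφ=-1.4081107, Δλ=4.9327333 rad; a=sin²(Δφ/2)+cosφ1·cosφ2·sin²(Δλ/2)=0.5951535906; c=2·atan2(√a, √(1-a))=1.762271363; dist=6371·c=11227.431 ≈ 11227.4 km; running total=45524.4 km
Leg 4 bearing: y=sinΔλ·cosφ2=-0.92159947, x=cosφ1·sinφ2-sinφ1·cosφ2·cosΔλ=-0.33828626; θ=atan2(y, x)=-110.1564° <0 so +360° → 249.8436° ≈ 249.8°
Leg 5: φ1=-0.3349287, φ2=1.2155276, Δφ=1.5504563, Δλ=-3.3412653 rad; a=sin²(Δφ/2)+cosφ1·cosφ2·sin²(Δλ/2)=0.8150811892; c=2·atan2(√a, √(1-a))=2.252558646; dist=6371·c=14351.051 ≈ 14351.1 km; running total=59875.5 km
Leg 5 bearing: y=sinΔλ·cosφ2=0.06899401, x=cosφ1·sinφ2-sinφ1·cosφ2·cosΔλ=0.77339201; θ=atan2(y, x)=5.0978° ≈ 5.1°
Leg 6: φ1=1.2155276, φ2=0.5671046, Δφ=-0.6484230, Δλ=2.0033797 rad; a=sin²(Δφ/2)+cosφ1·cosφ2·sin²(Δλ/2)=0.3096742813; c=2·atan2(√a, √(1-a))=1.180295661; dist=6371·c=7519.664 ≈ 7519.7 km; running total=67395.2 km
Leg 6 bearing: y=sinΔλ·cosφ2=0.76576526, x=cosφ1·sinφ2-sinφ1·cosφ2·cosΔλ=0.51837057; θ=atan2(y, x)=55.9047° ≈ 55.9°
Leg 7: φ1=0.5671046, φ2=-0.2608848, Δφ=-0.8279894, Δλ=0.6865096 rad; a=sin²(Δφ/2)+cosφ1·cosφ2·sin²(Δλ/2)=0.2541255803; c=2·atan2(√a, √(1-a))=1.056699252; dist=6371·c=6732.231 ≈ 6732.2 km; running total=74127.4 km
Leg 7 bearing: y=sinΔλ·cosφ2=0.61239347, x=cosφ1·sinφ2-sinφ1·cosφ2·cosΔλ=-0.61899702; θ=atan2(y, x)=135.3073° ≈ 135.3°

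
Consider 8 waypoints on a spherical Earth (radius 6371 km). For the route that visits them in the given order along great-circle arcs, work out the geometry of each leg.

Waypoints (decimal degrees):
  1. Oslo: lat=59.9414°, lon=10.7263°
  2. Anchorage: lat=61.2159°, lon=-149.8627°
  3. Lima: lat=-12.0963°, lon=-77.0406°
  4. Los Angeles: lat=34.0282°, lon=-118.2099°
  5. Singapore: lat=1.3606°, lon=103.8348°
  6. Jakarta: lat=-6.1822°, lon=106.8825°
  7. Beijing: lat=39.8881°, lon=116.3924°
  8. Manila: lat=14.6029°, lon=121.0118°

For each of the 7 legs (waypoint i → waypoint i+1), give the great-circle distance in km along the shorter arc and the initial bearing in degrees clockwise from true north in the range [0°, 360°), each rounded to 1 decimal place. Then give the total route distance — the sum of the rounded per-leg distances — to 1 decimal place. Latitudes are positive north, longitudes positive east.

Leg 1: φ1=1.0461748, φ2=1.0684190, Δφ=0.0222442, Δλ=-2.8028068 rad; a=sin²(Δφ/2)+cosφ1·cosφ2·sin²(Δλ/2)=0.2344507823; c=2·atan2(√a, √(1-a))=1.010899908; dist=6371·c=6440.443 ≈ 6440.4 km; running total=6440.4 km
Leg 1 bearing: y=sinΔλ·cosφ2=-0.16002626, x=cosφ1·sinφ2-sinφ1·cosφ2·cosΔλ=0.83206133; θ=atan2(y, x)=-10.8865° <0 so +360° → 349.1135° ≈ 349.1°
Leg 2: φ1=1.0684190, φ2=-0.2111203, Δφ=-1.2795393, Δλ=1.2709854 rad; a=sin²(Δφ/2)+cosφ1·cosφ2·sin²(Δλ/2)=0.5223056161; c=2·atan2(√a, √(1-a))=1.615422369; dist=6371·c=10291.856 ≈ 10291.9 km; running total=16732.3 km
Leg 2 bearing: y=sinΔλ·cosφ2=0.93417956, x=cosφ1·sinφ2-sinφ1·cosφ2·cosΔλ=-0.35400338; θ=atan2(y, x)=110.7540° ≈ 110.8°
Leg 3: φ1=-0.2111203, φ2=0.5939041, Δφ=0.8050244, Δλ=-0.7185398 rad; a=sin²(Δφ/2)+cosφ1·cosφ2·sin²(Δλ/2)=0.2536268713; c=2·atan2(√a, √(1-a))=1.055553394; dist=6371·c=6724.931 ≈ 6724.9 km; running total=23457.2 km
Leg 3 bearing: y=sinΔλ·cosφ2=-0.54556276, x=cosφ1·sinφ2-sinφ1·cosφ2·cosΔλ=0.67791032; θ=atan2(y, x)=-38.8261° <0 so +360° → 321.1739° ≈ 321.2°
Leg 4: φ1=0.5939041, φ2=0.0237469, Δφ=-0.5701572, Δλ=3.8754111 rad; a=sin²(Δφ/2)+cosφ1·cosφ2·sin²(Δλ/2)=0.8009982292; c=2·atan2(√a, √(1-a))=2.216795351; dist=6371·c=14123.203 ≈ 14123.2 km; running total=37580.4 km
Leg 4 bearing: y=sinΔλ·cosφ2=-0.66952135, x=cosφ1·sinφ2-sinφ1·cosφ2·cosΔλ=0.43513380; θ=atan2(y, x)=-56.9794° <0 so +360° → 303.0206° ≈ 303.0°
Leg 5: φ1=0.0237469, φ2=-0.1078997, Δφ=-0.1316467, Δλ=0.0531924 rad; a=sin²(Δφ/2)+cosφ1·cosφ2·sin²(Δλ/2)=0.0050293394; c=2·atan2(√a, √(1-a))=0.141954830; dist=6371·c=904.394 ≈ 904.4 km; running total=38484.8 km
Leg 5 bearing: y=sinΔλ·cosφ2=0.05285812, x=cosφ1·sinφ2-sinφ1·cosφ2·cosΔλ=-0.13123338; θ=atan2(y, x)=158.0614° ≈ 158.1°
Leg 6: φ1=-0.1078997, φ2=0.6961787, Δφ=0.8040784, Δλ=0.1659791 rad; a=sin²(Δφ/2)+cosφ1·cosφ2·sin²(Δλ/2)=0.1583541812; c=2·atan2(√a, √(1-a))=0.818534953; dist=6371·c=5214.886 ≈ 5214.9 km; running total=43699.7 km
Leg 6 bearing: y=sinΔλ·cosφ2=0.12677152, x=cosφ1·sinφ2-sinφ1·cosφ2·cosΔλ=0.71905599; θ=atan2(y, x)=9.9987° ≈ 10.0°
Leg 7: φ1=0.6961787, φ2=0.2548687, Δφ=-0.4413100, Δλ=0.0806237 rad; a=sin²(Δφ/2)+cosφ1·cosφ2·sin²(Δλ/2)=0.0491095082; c=2·atan2(√a, √(1-a))=0.446923562; dist=6371·c=2847.350 ≈ 2847.4 km; running total=46547.1 km
Leg 7 bearing: y=sinΔλ·cosφ2=0.07793481, x=cosφ1·sinφ2-sinφ1·cosφ2·cosΔλ=-0.42510848; θ=atan2(y, x)=169.6114° ≈ 169.6°

Leg 1: dist=6440.4 km, bearing=349.1°
Leg 2: dist=10291.9 km, bearing=110.8°
Leg 3: dist=6724.9 km, bearing=321.2°
Leg 4: dist=14123.2 km, bearing=303.0°
Leg 5: dist=904.4 km, bearing=158.1°
Leg 6: dist=5214.9 km, bearing=10.0°
Leg 7: dist=2847.4 km, bearing=169.6°
Total: 46547.1 km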